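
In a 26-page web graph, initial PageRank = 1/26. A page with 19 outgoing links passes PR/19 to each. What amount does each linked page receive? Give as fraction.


Initial PR = 1/26 = 1/26
Outlinks = 19
Contribution per link = PR / outlinks
= 1/26 / 19
= 1/494

1/494


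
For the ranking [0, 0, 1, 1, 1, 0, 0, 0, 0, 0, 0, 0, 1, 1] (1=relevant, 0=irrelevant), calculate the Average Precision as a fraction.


Computing P@k for each relevant position:
Position 1: not relevant
Position 2: not relevant
Position 3: relevant, P@3 = 1/3 = 1/3
Position 4: relevant, P@4 = 2/4 = 1/2
Position 5: relevant, P@5 = 3/5 = 3/5
Position 6: not relevant
Position 7: not relevant
Position 8: not relevant
Position 9: not relevant
Position 10: not relevant
Position 11: not relevant
Position 12: not relevant
Position 13: relevant, P@13 = 4/13 = 4/13
Position 14: relevant, P@14 = 5/14 = 5/14
Sum of P@k = 1/3 + 1/2 + 3/5 + 4/13 + 5/14 = 2864/1365
AP = 2864/1365 / 5 = 2864/6825

2864/6825


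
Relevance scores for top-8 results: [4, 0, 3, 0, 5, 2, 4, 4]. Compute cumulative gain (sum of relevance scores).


Cumulative Gain = sum of relevance scores
Position 1: rel=4, running sum=4
Position 2: rel=0, running sum=4
Position 3: rel=3, running sum=7
Position 4: rel=0, running sum=7
Position 5: rel=5, running sum=12
Position 6: rel=2, running sum=14
Position 7: rel=4, running sum=18
Position 8: rel=4, running sum=22
CG = 22

22


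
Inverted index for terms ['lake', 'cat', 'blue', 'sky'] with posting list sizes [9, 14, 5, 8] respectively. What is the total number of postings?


Summing posting list sizes:
'lake': 9 postings
'cat': 14 postings
'blue': 5 postings
'sky': 8 postings
Total = 9 + 14 + 5 + 8 = 36

36


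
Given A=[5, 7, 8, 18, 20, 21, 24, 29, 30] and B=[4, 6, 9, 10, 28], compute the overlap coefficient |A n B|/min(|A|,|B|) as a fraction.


A intersect B = []
|A intersect B| = 0
min(|A|, |B|) = min(9, 5) = 5
Overlap = 0 / 5 = 0

0


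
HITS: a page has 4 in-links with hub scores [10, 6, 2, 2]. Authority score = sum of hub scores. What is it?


Authority = sum of hub scores of in-linkers
In-link 1: hub score = 10
In-link 2: hub score = 6
In-link 3: hub score = 2
In-link 4: hub score = 2
Authority = 10 + 6 + 2 + 2 = 20

20


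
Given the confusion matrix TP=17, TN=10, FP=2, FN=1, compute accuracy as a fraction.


Accuracy = (TP + TN) / (TP + TN + FP + FN)
TP + TN = 17 + 10 = 27
Total = 17 + 10 + 2 + 1 = 30
Accuracy = 27 / 30 = 9/10

9/10


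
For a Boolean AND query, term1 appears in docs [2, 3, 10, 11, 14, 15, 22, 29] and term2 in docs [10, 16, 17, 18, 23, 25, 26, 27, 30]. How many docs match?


Boolean AND: find intersection of posting lists
term1 docs: [2, 3, 10, 11, 14, 15, 22, 29]
term2 docs: [10, 16, 17, 18, 23, 25, 26, 27, 30]
Intersection: [10]
|intersection| = 1

1


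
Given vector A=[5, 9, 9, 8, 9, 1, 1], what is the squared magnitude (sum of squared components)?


|A|^2 = sum of squared components
A[0]^2 = 5^2 = 25
A[1]^2 = 9^2 = 81
A[2]^2 = 9^2 = 81
A[3]^2 = 8^2 = 64
A[4]^2 = 9^2 = 81
A[5]^2 = 1^2 = 1
A[6]^2 = 1^2 = 1
Sum = 25 + 81 + 81 + 64 + 81 + 1 + 1 = 334

334


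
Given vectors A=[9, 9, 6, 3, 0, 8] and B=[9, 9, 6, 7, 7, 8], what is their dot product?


Dot product = sum of element-wise products
A[0]*B[0] = 9*9 = 81
A[1]*B[1] = 9*9 = 81
A[2]*B[2] = 6*6 = 36
A[3]*B[3] = 3*7 = 21
A[4]*B[4] = 0*7 = 0
A[5]*B[5] = 8*8 = 64
Sum = 81 + 81 + 36 + 21 + 0 + 64 = 283

283


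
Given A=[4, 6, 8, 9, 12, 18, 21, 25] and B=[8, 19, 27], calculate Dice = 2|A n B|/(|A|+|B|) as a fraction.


A intersect B = [8]
|A intersect B| = 1
|A| = 8, |B| = 3
Dice = 2*1 / (8+3)
= 2 / 11 = 2/11

2/11


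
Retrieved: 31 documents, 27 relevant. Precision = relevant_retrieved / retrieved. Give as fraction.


Precision = relevant_retrieved / total_retrieved
= 27 / 31
= 27 / (27 + 4)
= 27/31

27/31


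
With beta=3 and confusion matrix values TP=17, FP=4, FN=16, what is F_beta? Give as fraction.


P = TP/(TP+FP) = 17/21 = 17/21
R = TP/(TP+FN) = 17/33 = 17/33
beta^2 = 3^2 = 9
(1 + beta^2) = 10
Numerator = (1+beta^2)*P*R = 2890/693
Denominator = beta^2*P + R = 51/7 + 17/33 = 1802/231
F_beta = 85/159

85/159


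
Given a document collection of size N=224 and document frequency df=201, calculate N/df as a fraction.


IDF ratio = N / df
= 224 / 201
= 224/201

224/201


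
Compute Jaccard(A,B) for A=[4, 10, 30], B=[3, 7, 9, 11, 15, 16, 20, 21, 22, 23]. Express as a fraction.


A intersect B = []
|A intersect B| = 0
A union B = [3, 4, 7, 9, 10, 11, 15, 16, 20, 21, 22, 23, 30]
|A union B| = 13
Jaccard = 0/13 = 0

0


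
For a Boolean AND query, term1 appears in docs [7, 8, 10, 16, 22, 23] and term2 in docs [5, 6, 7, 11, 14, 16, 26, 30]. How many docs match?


Boolean AND: find intersection of posting lists
term1 docs: [7, 8, 10, 16, 22, 23]
term2 docs: [5, 6, 7, 11, 14, 16, 26, 30]
Intersection: [7, 16]
|intersection| = 2

2


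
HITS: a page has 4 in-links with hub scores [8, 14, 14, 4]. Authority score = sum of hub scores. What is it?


Authority = sum of hub scores of in-linkers
In-link 1: hub score = 8
In-link 2: hub score = 14
In-link 3: hub score = 14
In-link 4: hub score = 4
Authority = 8 + 14 + 14 + 4 = 40

40


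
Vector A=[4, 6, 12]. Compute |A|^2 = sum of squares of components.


|A|^2 = sum of squared components
A[0]^2 = 4^2 = 16
A[1]^2 = 6^2 = 36
A[2]^2 = 12^2 = 144
Sum = 16 + 36 + 144 = 196

196


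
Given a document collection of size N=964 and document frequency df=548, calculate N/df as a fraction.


IDF ratio = N / df
= 964 / 548
= 241/137

241/137


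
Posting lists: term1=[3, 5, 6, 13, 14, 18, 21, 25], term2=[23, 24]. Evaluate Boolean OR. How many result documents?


Boolean OR: find union of posting lists
term1 docs: [3, 5, 6, 13, 14, 18, 21, 25]
term2 docs: [23, 24]
Union: [3, 5, 6, 13, 14, 18, 21, 23, 24, 25]
|union| = 10

10


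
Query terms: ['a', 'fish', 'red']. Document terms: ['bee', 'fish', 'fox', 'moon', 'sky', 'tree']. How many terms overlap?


Query terms: ['a', 'fish', 'red']
Document terms: ['bee', 'fish', 'fox', 'moon', 'sky', 'tree']
Common terms: ['fish']
Overlap count = 1

1


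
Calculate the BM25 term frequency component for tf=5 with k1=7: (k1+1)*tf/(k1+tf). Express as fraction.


BM25 TF component = (k1+1)*tf / (k1+tf)
k1 = 7, tf = 5
Numerator = (7+1)*5 = 40
Denominator = 7 + 5 = 12
= 40/12 = 10/3

10/3


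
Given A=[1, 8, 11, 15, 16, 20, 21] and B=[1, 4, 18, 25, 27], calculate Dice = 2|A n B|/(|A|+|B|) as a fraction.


A intersect B = [1]
|A intersect B| = 1
|A| = 7, |B| = 5
Dice = 2*1 / (7+5)
= 2 / 12 = 1/6

1/6


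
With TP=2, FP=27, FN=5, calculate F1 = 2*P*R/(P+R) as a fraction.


F1 = 2 * P * R / (P + R)
P = TP/(TP+FP) = 2/29 = 2/29
R = TP/(TP+FN) = 2/7 = 2/7
2 * P * R = 2 * 2/29 * 2/7 = 8/203
P + R = 2/29 + 2/7 = 72/203
F1 = 8/203 / 72/203 = 1/9

1/9


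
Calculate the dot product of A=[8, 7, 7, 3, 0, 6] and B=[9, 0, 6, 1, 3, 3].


Dot product = sum of element-wise products
A[0]*B[0] = 8*9 = 72
A[1]*B[1] = 7*0 = 0
A[2]*B[2] = 7*6 = 42
A[3]*B[3] = 3*1 = 3
A[4]*B[4] = 0*3 = 0
A[5]*B[5] = 6*3 = 18
Sum = 72 + 0 + 42 + 3 + 0 + 18 = 135

135


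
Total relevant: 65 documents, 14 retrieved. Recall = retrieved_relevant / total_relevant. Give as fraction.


Recall = retrieved_relevant / total_relevant
= 14 / 65
= 14 / (14 + 51)
= 14/65

14/65


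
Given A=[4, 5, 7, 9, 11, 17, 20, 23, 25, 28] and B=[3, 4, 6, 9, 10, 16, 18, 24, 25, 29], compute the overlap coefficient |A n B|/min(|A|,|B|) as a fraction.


A intersect B = [4, 9, 25]
|A intersect B| = 3
min(|A|, |B|) = min(10, 10) = 10
Overlap = 3 / 10 = 3/10

3/10


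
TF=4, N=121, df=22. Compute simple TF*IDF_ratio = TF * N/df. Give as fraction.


TF * (N/df)
= 4 * (121/22)
= 4 * 11/2
= 22

22


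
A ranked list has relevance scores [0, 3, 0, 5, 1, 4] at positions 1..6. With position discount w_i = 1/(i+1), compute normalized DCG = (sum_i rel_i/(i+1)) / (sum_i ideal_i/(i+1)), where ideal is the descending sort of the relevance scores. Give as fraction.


Position discount weights w_i = 1/(i+1) for i=1..6:
Weights = [1/2, 1/3, 1/4, 1/5, 1/6, 1/7]
Actual relevance: [0, 3, 0, 5, 1, 4]
DCG = 0/2 + 3/3 + 0/4 + 5/5 + 1/6 + 4/7 = 115/42
Ideal relevance (sorted desc): [5, 4, 3, 1, 0, 0]
Ideal DCG = 5/2 + 4/3 + 3/4 + 1/5 + 0/6 + 0/7 = 287/60
nDCG = DCG / ideal_DCG = 115/42 / 287/60 = 1150/2009

1150/2009


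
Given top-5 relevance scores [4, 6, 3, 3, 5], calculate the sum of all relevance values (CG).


Cumulative Gain = sum of relevance scores
Position 1: rel=4, running sum=4
Position 2: rel=6, running sum=10
Position 3: rel=3, running sum=13
Position 4: rel=3, running sum=16
Position 5: rel=5, running sum=21
CG = 21

21


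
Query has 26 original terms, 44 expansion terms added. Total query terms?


Original terms: 26
Expansion terms: 44
Total = 26 + 44 = 70

70


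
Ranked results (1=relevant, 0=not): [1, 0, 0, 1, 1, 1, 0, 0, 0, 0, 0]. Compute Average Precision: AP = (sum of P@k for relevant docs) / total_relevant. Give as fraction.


Computing P@k for each relevant position:
Position 1: relevant, P@1 = 1/1 = 1
Position 2: not relevant
Position 3: not relevant
Position 4: relevant, P@4 = 2/4 = 1/2
Position 5: relevant, P@5 = 3/5 = 3/5
Position 6: relevant, P@6 = 4/6 = 2/3
Position 7: not relevant
Position 8: not relevant
Position 9: not relevant
Position 10: not relevant
Position 11: not relevant
Sum of P@k = 1 + 1/2 + 3/5 + 2/3 = 83/30
AP = 83/30 / 4 = 83/120

83/120


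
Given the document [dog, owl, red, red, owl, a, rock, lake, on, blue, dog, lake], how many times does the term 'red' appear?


Document has 12 words
Scanning for 'red':
Found at positions: [2, 3]
Count = 2

2


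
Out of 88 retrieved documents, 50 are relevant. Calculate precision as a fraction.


Precision = relevant_retrieved / total_retrieved
= 50 / 88
= 50 / (50 + 38)
= 25/44

25/44


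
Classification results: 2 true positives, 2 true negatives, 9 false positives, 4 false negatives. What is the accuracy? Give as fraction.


Accuracy = (TP + TN) / (TP + TN + FP + FN)
TP + TN = 2 + 2 = 4
Total = 2 + 2 + 9 + 4 = 17
Accuracy = 4 / 17 = 4/17

4/17


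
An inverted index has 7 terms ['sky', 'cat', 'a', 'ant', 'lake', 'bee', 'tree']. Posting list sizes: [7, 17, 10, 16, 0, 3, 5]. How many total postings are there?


Summing posting list sizes:
'sky': 7 postings
'cat': 17 postings
'a': 10 postings
'ant': 16 postings
'lake': 0 postings
'bee': 3 postings
'tree': 5 postings
Total = 7 + 17 + 10 + 16 + 0 + 3 + 5 = 58

58


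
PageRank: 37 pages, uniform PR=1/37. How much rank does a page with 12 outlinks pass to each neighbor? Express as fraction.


Initial PR = 1/37 = 1/37
Outlinks = 12
Contribution per link = PR / outlinks
= 1/37 / 12
= 1/444

1/444


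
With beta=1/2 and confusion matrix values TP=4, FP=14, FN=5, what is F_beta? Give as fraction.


P = TP/(TP+FP) = 4/18 = 2/9
R = TP/(TP+FN) = 4/9 = 4/9
beta^2 = 1/2^2 = 1/4
(1 + beta^2) = 5/4
Numerator = (1+beta^2)*P*R = 10/81
Denominator = beta^2*P + R = 1/18 + 4/9 = 1/2
F_beta = 20/81

20/81


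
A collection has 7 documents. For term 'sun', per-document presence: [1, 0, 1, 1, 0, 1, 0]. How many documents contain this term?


Checking each document for 'sun':
Doc 1: present
Doc 2: absent
Doc 3: present
Doc 4: present
Doc 5: absent
Doc 6: present
Doc 7: absent
df = sum of presences = 1 + 0 + 1 + 1 + 0 + 1 + 0 = 4

4


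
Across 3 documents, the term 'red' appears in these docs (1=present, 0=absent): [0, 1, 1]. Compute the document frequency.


Checking each document for 'red':
Doc 1: absent
Doc 2: present
Doc 3: present
df = sum of presences = 0 + 1 + 1 = 2

2


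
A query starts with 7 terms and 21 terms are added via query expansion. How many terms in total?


Original terms: 7
Expansion terms: 21
Total = 7 + 21 = 28

28


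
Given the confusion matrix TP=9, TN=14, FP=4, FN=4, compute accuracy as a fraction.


Accuracy = (TP + TN) / (TP + TN + FP + FN)
TP + TN = 9 + 14 = 23
Total = 9 + 14 + 4 + 4 = 31
Accuracy = 23 / 31 = 23/31

23/31


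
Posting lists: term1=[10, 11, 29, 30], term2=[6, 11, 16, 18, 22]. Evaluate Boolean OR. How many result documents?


Boolean OR: find union of posting lists
term1 docs: [10, 11, 29, 30]
term2 docs: [6, 11, 16, 18, 22]
Union: [6, 10, 11, 16, 18, 22, 29, 30]
|union| = 8

8


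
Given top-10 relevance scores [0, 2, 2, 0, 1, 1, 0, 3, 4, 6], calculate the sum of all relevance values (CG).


Cumulative Gain = sum of relevance scores
Position 1: rel=0, running sum=0
Position 2: rel=2, running sum=2
Position 3: rel=2, running sum=4
Position 4: rel=0, running sum=4
Position 5: rel=1, running sum=5
Position 6: rel=1, running sum=6
Position 7: rel=0, running sum=6
Position 8: rel=3, running sum=9
Position 9: rel=4, running sum=13
Position 10: rel=6, running sum=19
CG = 19

19


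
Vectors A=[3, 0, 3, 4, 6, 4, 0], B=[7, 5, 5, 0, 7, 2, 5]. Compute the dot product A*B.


Dot product = sum of element-wise products
A[0]*B[0] = 3*7 = 21
A[1]*B[1] = 0*5 = 0
A[2]*B[2] = 3*5 = 15
A[3]*B[3] = 4*0 = 0
A[4]*B[4] = 6*7 = 42
A[5]*B[5] = 4*2 = 8
A[6]*B[6] = 0*5 = 0
Sum = 21 + 0 + 15 + 0 + 42 + 8 + 0 = 86

86


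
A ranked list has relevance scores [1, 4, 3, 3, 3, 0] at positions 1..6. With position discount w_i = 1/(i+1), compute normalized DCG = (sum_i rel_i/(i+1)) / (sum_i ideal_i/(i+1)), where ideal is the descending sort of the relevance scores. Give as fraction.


Position discount weights w_i = 1/(i+1) for i=1..6:
Weights = [1/2, 1/3, 1/4, 1/5, 1/6, 1/7]
Actual relevance: [1, 4, 3, 3, 3, 0]
DCG = 1/2 + 4/3 + 3/4 + 3/5 + 3/6 + 0/7 = 221/60
Ideal relevance (sorted desc): [4, 3, 3, 3, 1, 0]
Ideal DCG = 4/2 + 3/3 + 3/4 + 3/5 + 1/6 + 0/7 = 271/60
nDCG = DCG / ideal_DCG = 221/60 / 271/60 = 221/271

221/271


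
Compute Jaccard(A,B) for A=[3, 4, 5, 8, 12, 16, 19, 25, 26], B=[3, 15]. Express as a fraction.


A intersect B = [3]
|A intersect B| = 1
A union B = [3, 4, 5, 8, 12, 15, 16, 19, 25, 26]
|A union B| = 10
Jaccard = 1/10 = 1/10

1/10


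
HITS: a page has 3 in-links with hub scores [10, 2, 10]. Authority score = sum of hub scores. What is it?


Authority = sum of hub scores of in-linkers
In-link 1: hub score = 10
In-link 2: hub score = 2
In-link 3: hub score = 10
Authority = 10 + 2 + 10 = 22

22


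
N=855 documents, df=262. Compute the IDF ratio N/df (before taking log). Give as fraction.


IDF ratio = N / df
= 855 / 262
= 855/262

855/262


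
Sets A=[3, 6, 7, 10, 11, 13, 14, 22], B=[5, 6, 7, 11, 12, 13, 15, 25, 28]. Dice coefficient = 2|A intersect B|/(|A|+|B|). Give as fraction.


A intersect B = [6, 7, 11, 13]
|A intersect B| = 4
|A| = 8, |B| = 9
Dice = 2*4 / (8+9)
= 8 / 17 = 8/17

8/17


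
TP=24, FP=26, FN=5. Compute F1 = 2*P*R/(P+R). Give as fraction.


F1 = 2 * P * R / (P + R)
P = TP/(TP+FP) = 24/50 = 12/25
R = TP/(TP+FN) = 24/29 = 24/29
2 * P * R = 2 * 12/25 * 24/29 = 576/725
P + R = 12/25 + 24/29 = 948/725
F1 = 576/725 / 948/725 = 48/79

48/79


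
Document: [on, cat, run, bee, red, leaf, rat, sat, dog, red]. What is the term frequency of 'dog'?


Document has 10 words
Scanning for 'dog':
Found at positions: [8]
Count = 1

1


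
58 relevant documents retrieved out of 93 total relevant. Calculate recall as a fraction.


Recall = retrieved_relevant / total_relevant
= 58 / 93
= 58 / (58 + 35)
= 58/93

58/93


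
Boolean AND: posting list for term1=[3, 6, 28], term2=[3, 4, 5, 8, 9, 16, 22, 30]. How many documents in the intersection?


Boolean AND: find intersection of posting lists
term1 docs: [3, 6, 28]
term2 docs: [3, 4, 5, 8, 9, 16, 22, 30]
Intersection: [3]
|intersection| = 1

1


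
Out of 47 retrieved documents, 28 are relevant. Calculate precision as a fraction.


Precision = relevant_retrieved / total_retrieved
= 28 / 47
= 28 / (28 + 19)
= 28/47

28/47


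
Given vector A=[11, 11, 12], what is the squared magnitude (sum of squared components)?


|A|^2 = sum of squared components
A[0]^2 = 11^2 = 121
A[1]^2 = 11^2 = 121
A[2]^2 = 12^2 = 144
Sum = 121 + 121 + 144 = 386

386


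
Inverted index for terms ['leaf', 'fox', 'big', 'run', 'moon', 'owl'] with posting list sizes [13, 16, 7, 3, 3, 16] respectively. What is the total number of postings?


Summing posting list sizes:
'leaf': 13 postings
'fox': 16 postings
'big': 7 postings
'run': 3 postings
'moon': 3 postings
'owl': 16 postings
Total = 13 + 16 + 7 + 3 + 3 + 16 = 58

58


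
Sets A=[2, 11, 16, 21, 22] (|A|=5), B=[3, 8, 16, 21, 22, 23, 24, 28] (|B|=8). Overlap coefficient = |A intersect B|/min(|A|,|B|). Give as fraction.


A intersect B = [16, 21, 22]
|A intersect B| = 3
min(|A|, |B|) = min(5, 8) = 5
Overlap = 3 / 5 = 3/5

3/5


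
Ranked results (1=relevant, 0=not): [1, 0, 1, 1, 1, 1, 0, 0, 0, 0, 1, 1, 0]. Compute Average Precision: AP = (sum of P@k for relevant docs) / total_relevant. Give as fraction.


Computing P@k for each relevant position:
Position 1: relevant, P@1 = 1/1 = 1
Position 2: not relevant
Position 3: relevant, P@3 = 2/3 = 2/3
Position 4: relevant, P@4 = 3/4 = 3/4
Position 5: relevant, P@5 = 4/5 = 4/5
Position 6: relevant, P@6 = 5/6 = 5/6
Position 7: not relevant
Position 8: not relevant
Position 9: not relevant
Position 10: not relevant
Position 11: relevant, P@11 = 6/11 = 6/11
Position 12: relevant, P@12 = 7/12 = 7/12
Position 13: not relevant
Sum of P@k = 1 + 2/3 + 3/4 + 4/5 + 5/6 + 6/11 + 7/12 = 1709/330
AP = 1709/330 / 7 = 1709/2310

1709/2310


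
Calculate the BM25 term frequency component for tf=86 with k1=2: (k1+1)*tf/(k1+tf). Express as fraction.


BM25 TF component = (k1+1)*tf / (k1+tf)
k1 = 2, tf = 86
Numerator = (2+1)*86 = 258
Denominator = 2 + 86 = 88
= 258/88 = 129/44

129/44


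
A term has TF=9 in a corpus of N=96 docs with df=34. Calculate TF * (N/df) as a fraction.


TF * (N/df)
= 9 * (96/34)
= 9 * 48/17
= 432/17

432/17


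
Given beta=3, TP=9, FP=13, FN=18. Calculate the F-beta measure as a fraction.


P = TP/(TP+FP) = 9/22 = 9/22
R = TP/(TP+FN) = 9/27 = 1/3
beta^2 = 3^2 = 9
(1 + beta^2) = 10
Numerator = (1+beta^2)*P*R = 15/11
Denominator = beta^2*P + R = 81/22 + 1/3 = 265/66
F_beta = 18/53

18/53


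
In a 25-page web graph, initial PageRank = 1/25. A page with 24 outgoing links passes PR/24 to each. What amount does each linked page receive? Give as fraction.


Initial PR = 1/25 = 1/25
Outlinks = 24
Contribution per link = PR / outlinks
= 1/25 / 24
= 1/600

1/600


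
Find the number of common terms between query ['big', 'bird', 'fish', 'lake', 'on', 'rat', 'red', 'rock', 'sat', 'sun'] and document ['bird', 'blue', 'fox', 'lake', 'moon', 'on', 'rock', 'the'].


Query terms: ['big', 'bird', 'fish', 'lake', 'on', 'rat', 'red', 'rock', 'sat', 'sun']
Document terms: ['bird', 'blue', 'fox', 'lake', 'moon', 'on', 'rock', 'the']
Common terms: ['bird', 'lake', 'on', 'rock']
Overlap count = 4

4


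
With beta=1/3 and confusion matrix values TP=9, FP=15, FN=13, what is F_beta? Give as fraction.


P = TP/(TP+FP) = 9/24 = 3/8
R = TP/(TP+FN) = 9/22 = 9/22
beta^2 = 1/3^2 = 1/9
(1 + beta^2) = 10/9
Numerator = (1+beta^2)*P*R = 15/88
Denominator = beta^2*P + R = 1/24 + 9/22 = 119/264
F_beta = 45/119

45/119


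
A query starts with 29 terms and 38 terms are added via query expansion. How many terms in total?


Original terms: 29
Expansion terms: 38
Total = 29 + 38 = 67

67


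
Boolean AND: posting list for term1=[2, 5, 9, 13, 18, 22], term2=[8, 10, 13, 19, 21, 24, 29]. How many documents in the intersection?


Boolean AND: find intersection of posting lists
term1 docs: [2, 5, 9, 13, 18, 22]
term2 docs: [8, 10, 13, 19, 21, 24, 29]
Intersection: [13]
|intersection| = 1

1


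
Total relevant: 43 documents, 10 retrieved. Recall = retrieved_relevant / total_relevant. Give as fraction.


Recall = retrieved_relevant / total_relevant
= 10 / 43
= 10 / (10 + 33)
= 10/43

10/43


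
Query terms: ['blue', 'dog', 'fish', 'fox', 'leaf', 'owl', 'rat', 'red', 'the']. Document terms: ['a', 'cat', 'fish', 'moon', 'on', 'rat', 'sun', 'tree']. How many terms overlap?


Query terms: ['blue', 'dog', 'fish', 'fox', 'leaf', 'owl', 'rat', 'red', 'the']
Document terms: ['a', 'cat', 'fish', 'moon', 'on', 'rat', 'sun', 'tree']
Common terms: ['fish', 'rat']
Overlap count = 2

2


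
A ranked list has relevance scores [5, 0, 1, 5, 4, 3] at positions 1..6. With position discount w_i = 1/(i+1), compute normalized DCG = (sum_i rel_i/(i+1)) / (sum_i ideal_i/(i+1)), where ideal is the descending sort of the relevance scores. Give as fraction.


Position discount weights w_i = 1/(i+1) for i=1..6:
Weights = [1/2, 1/3, 1/4, 1/5, 1/6, 1/7]
Actual relevance: [5, 0, 1, 5, 4, 3]
DCG = 5/2 + 0/3 + 1/4 + 5/5 + 4/6 + 3/7 = 407/84
Ideal relevance (sorted desc): [5, 5, 4, 3, 1, 0]
Ideal DCG = 5/2 + 5/3 + 4/4 + 3/5 + 1/6 + 0/7 = 89/15
nDCG = DCG / ideal_DCG = 407/84 / 89/15 = 2035/2492

2035/2492


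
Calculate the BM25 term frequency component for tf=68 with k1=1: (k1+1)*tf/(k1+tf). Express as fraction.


BM25 TF component = (k1+1)*tf / (k1+tf)
k1 = 1, tf = 68
Numerator = (1+1)*68 = 136
Denominator = 1 + 68 = 69
= 136/69 = 136/69

136/69


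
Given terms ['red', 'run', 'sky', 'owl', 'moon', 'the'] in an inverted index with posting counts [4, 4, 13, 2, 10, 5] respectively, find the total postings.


Summing posting list sizes:
'red': 4 postings
'run': 4 postings
'sky': 13 postings
'owl': 2 postings
'moon': 10 postings
'the': 5 postings
Total = 4 + 4 + 13 + 2 + 10 + 5 = 38

38


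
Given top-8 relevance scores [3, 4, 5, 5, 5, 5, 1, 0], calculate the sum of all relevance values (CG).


Cumulative Gain = sum of relevance scores
Position 1: rel=3, running sum=3
Position 2: rel=4, running sum=7
Position 3: rel=5, running sum=12
Position 4: rel=5, running sum=17
Position 5: rel=5, running sum=22
Position 6: rel=5, running sum=27
Position 7: rel=1, running sum=28
Position 8: rel=0, running sum=28
CG = 28

28


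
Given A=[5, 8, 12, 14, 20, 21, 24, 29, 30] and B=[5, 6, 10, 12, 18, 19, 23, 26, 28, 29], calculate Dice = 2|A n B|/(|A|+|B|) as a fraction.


A intersect B = [5, 12, 29]
|A intersect B| = 3
|A| = 9, |B| = 10
Dice = 2*3 / (9+10)
= 6 / 19 = 6/19

6/19


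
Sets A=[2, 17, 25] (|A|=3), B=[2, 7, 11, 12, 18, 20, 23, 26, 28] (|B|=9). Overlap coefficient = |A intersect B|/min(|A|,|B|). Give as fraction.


A intersect B = [2]
|A intersect B| = 1
min(|A|, |B|) = min(3, 9) = 3
Overlap = 1 / 3 = 1/3

1/3


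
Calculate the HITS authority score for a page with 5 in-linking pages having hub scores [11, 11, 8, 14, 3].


Authority = sum of hub scores of in-linkers
In-link 1: hub score = 11
In-link 2: hub score = 11
In-link 3: hub score = 8
In-link 4: hub score = 14
In-link 5: hub score = 3
Authority = 11 + 11 + 8 + 14 + 3 = 47

47


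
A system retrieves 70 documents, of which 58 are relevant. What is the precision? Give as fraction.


Precision = relevant_retrieved / total_retrieved
= 58 / 70
= 58 / (58 + 12)
= 29/35

29/35


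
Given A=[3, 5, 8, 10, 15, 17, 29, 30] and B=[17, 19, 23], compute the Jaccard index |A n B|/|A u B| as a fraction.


A intersect B = [17]
|A intersect B| = 1
A union B = [3, 5, 8, 10, 15, 17, 19, 23, 29, 30]
|A union B| = 10
Jaccard = 1/10 = 1/10

1/10


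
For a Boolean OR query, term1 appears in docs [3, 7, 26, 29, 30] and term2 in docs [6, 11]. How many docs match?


Boolean OR: find union of posting lists
term1 docs: [3, 7, 26, 29, 30]
term2 docs: [6, 11]
Union: [3, 6, 7, 11, 26, 29, 30]
|union| = 7

7


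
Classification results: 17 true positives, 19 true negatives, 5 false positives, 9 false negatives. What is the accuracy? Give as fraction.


Accuracy = (TP + TN) / (TP + TN + FP + FN)
TP + TN = 17 + 19 = 36
Total = 17 + 19 + 5 + 9 = 50
Accuracy = 36 / 50 = 18/25

18/25


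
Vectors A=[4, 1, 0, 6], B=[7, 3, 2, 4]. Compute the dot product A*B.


Dot product = sum of element-wise products
A[0]*B[0] = 4*7 = 28
A[1]*B[1] = 1*3 = 3
A[2]*B[2] = 0*2 = 0
A[3]*B[3] = 6*4 = 24
Sum = 28 + 3 + 0 + 24 = 55

55


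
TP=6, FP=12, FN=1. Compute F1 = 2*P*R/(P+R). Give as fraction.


F1 = 2 * P * R / (P + R)
P = TP/(TP+FP) = 6/18 = 1/3
R = TP/(TP+FN) = 6/7 = 6/7
2 * P * R = 2 * 1/3 * 6/7 = 4/7
P + R = 1/3 + 6/7 = 25/21
F1 = 4/7 / 25/21 = 12/25

12/25


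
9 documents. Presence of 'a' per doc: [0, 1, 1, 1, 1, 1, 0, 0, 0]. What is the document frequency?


Checking each document for 'a':
Doc 1: absent
Doc 2: present
Doc 3: present
Doc 4: present
Doc 5: present
Doc 6: present
Doc 7: absent
Doc 8: absent
Doc 9: absent
df = sum of presences = 0 + 1 + 1 + 1 + 1 + 1 + 0 + 0 + 0 = 5

5


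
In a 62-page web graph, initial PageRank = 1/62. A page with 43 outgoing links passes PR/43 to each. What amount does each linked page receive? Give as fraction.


Initial PR = 1/62 = 1/62
Outlinks = 43
Contribution per link = PR / outlinks
= 1/62 / 43
= 1/2666

1/2666


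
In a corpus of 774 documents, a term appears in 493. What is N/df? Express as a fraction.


IDF ratio = N / df
= 774 / 493
= 774/493

774/493


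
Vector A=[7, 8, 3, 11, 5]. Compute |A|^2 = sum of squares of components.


|A|^2 = sum of squared components
A[0]^2 = 7^2 = 49
A[1]^2 = 8^2 = 64
A[2]^2 = 3^2 = 9
A[3]^2 = 11^2 = 121
A[4]^2 = 5^2 = 25
Sum = 49 + 64 + 9 + 121 + 25 = 268

268


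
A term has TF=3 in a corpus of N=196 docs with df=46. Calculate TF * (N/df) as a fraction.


TF * (N/df)
= 3 * (196/46)
= 3 * 98/23
= 294/23

294/23


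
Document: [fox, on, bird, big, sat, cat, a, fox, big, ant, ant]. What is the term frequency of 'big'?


Document has 11 words
Scanning for 'big':
Found at positions: [3, 8]
Count = 2

2


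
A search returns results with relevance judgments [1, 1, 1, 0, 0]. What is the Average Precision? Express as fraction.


Computing P@k for each relevant position:
Position 1: relevant, P@1 = 1/1 = 1
Position 2: relevant, P@2 = 2/2 = 1
Position 3: relevant, P@3 = 3/3 = 1
Position 4: not relevant
Position 5: not relevant
Sum of P@k = 1 + 1 + 1 = 3
AP = 3 / 3 = 1

1


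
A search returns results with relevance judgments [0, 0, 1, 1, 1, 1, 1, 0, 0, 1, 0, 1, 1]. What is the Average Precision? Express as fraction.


Computing P@k for each relevant position:
Position 1: not relevant
Position 2: not relevant
Position 3: relevant, P@3 = 1/3 = 1/3
Position 4: relevant, P@4 = 2/4 = 1/2
Position 5: relevant, P@5 = 3/5 = 3/5
Position 6: relevant, P@6 = 4/6 = 2/3
Position 7: relevant, P@7 = 5/7 = 5/7
Position 8: not relevant
Position 9: not relevant
Position 10: relevant, P@10 = 6/10 = 3/5
Position 11: not relevant
Position 12: relevant, P@12 = 7/12 = 7/12
Position 13: relevant, P@13 = 8/13 = 8/13
Sum of P@k = 1/3 + 1/2 + 3/5 + 2/3 + 5/7 + 3/5 + 7/12 + 8/13 = 25187/5460
AP = 25187/5460 / 8 = 25187/43680

25187/43680


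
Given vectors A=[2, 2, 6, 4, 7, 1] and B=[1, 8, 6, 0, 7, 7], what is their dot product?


Dot product = sum of element-wise products
A[0]*B[0] = 2*1 = 2
A[1]*B[1] = 2*8 = 16
A[2]*B[2] = 6*6 = 36
A[3]*B[3] = 4*0 = 0
A[4]*B[4] = 7*7 = 49
A[5]*B[5] = 1*7 = 7
Sum = 2 + 16 + 36 + 0 + 49 + 7 = 110

110


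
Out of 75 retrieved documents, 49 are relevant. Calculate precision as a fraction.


Precision = relevant_retrieved / total_retrieved
= 49 / 75
= 49 / (49 + 26)
= 49/75

49/75


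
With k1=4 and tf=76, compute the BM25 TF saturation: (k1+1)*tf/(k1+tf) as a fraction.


BM25 TF component = (k1+1)*tf / (k1+tf)
k1 = 4, tf = 76
Numerator = (4+1)*76 = 380
Denominator = 4 + 76 = 80
= 380/80 = 19/4

19/4


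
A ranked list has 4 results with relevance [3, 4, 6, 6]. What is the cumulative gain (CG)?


Cumulative Gain = sum of relevance scores
Position 1: rel=3, running sum=3
Position 2: rel=4, running sum=7
Position 3: rel=6, running sum=13
Position 4: rel=6, running sum=19
CG = 19

19


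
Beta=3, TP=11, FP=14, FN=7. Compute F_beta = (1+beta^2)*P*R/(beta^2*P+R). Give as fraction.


P = TP/(TP+FP) = 11/25 = 11/25
R = TP/(TP+FN) = 11/18 = 11/18
beta^2 = 3^2 = 9
(1 + beta^2) = 10
Numerator = (1+beta^2)*P*R = 121/45
Denominator = beta^2*P + R = 99/25 + 11/18 = 2057/450
F_beta = 10/17

10/17


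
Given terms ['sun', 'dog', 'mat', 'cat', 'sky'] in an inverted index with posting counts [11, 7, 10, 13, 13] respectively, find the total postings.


Summing posting list sizes:
'sun': 11 postings
'dog': 7 postings
'mat': 10 postings
'cat': 13 postings
'sky': 13 postings
Total = 11 + 7 + 10 + 13 + 13 = 54

54


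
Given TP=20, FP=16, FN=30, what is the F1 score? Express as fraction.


F1 = 2 * P * R / (P + R)
P = TP/(TP+FP) = 20/36 = 5/9
R = TP/(TP+FN) = 20/50 = 2/5
2 * P * R = 2 * 5/9 * 2/5 = 4/9
P + R = 5/9 + 2/5 = 43/45
F1 = 4/9 / 43/45 = 20/43

20/43


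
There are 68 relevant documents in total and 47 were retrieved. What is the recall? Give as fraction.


Recall = retrieved_relevant / total_relevant
= 47 / 68
= 47 / (47 + 21)
= 47/68

47/68


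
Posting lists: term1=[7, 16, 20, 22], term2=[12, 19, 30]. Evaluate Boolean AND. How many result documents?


Boolean AND: find intersection of posting lists
term1 docs: [7, 16, 20, 22]
term2 docs: [12, 19, 30]
Intersection: []
|intersection| = 0

0


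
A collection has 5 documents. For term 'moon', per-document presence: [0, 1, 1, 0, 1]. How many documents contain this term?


Checking each document for 'moon':
Doc 1: absent
Doc 2: present
Doc 3: present
Doc 4: absent
Doc 5: present
df = sum of presences = 0 + 1 + 1 + 0 + 1 = 3

3


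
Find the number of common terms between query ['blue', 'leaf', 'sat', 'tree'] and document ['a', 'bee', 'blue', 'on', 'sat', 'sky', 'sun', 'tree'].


Query terms: ['blue', 'leaf', 'sat', 'tree']
Document terms: ['a', 'bee', 'blue', 'on', 'sat', 'sky', 'sun', 'tree']
Common terms: ['blue', 'sat', 'tree']
Overlap count = 3

3


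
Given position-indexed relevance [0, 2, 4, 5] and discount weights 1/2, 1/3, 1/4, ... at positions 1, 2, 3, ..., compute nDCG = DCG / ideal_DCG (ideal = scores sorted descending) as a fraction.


Position discount weights w_i = 1/(i+1) for i=1..4:
Weights = [1/2, 1/3, 1/4, 1/5]
Actual relevance: [0, 2, 4, 5]
DCG = 0/2 + 2/3 + 4/4 + 5/5 = 8/3
Ideal relevance (sorted desc): [5, 4, 2, 0]
Ideal DCG = 5/2 + 4/3 + 2/4 + 0/5 = 13/3
nDCG = DCG / ideal_DCG = 8/3 / 13/3 = 8/13

8/13


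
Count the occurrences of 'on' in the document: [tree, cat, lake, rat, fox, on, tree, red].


Document has 8 words
Scanning for 'on':
Found at positions: [5]
Count = 1

1


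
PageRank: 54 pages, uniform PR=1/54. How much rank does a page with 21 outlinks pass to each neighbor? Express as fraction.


Initial PR = 1/54 = 1/54
Outlinks = 21
Contribution per link = PR / outlinks
= 1/54 / 21
= 1/1134

1/1134


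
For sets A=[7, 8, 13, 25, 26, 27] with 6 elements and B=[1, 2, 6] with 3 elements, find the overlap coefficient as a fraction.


A intersect B = []
|A intersect B| = 0
min(|A|, |B|) = min(6, 3) = 3
Overlap = 0 / 3 = 0

0


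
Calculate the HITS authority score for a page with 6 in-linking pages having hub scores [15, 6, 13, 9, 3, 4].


Authority = sum of hub scores of in-linkers
In-link 1: hub score = 15
In-link 2: hub score = 6
In-link 3: hub score = 13
In-link 4: hub score = 9
In-link 5: hub score = 3
In-link 6: hub score = 4
Authority = 15 + 6 + 13 + 9 + 3 + 4 = 50

50


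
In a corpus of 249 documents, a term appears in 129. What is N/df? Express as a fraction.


IDF ratio = N / df
= 249 / 129
= 83/43

83/43


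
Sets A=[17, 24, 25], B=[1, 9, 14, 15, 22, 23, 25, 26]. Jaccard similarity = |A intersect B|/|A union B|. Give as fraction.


A intersect B = [25]
|A intersect B| = 1
A union B = [1, 9, 14, 15, 17, 22, 23, 24, 25, 26]
|A union B| = 10
Jaccard = 1/10 = 1/10

1/10


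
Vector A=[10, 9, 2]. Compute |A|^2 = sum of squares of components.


|A|^2 = sum of squared components
A[0]^2 = 10^2 = 100
A[1]^2 = 9^2 = 81
A[2]^2 = 2^2 = 4
Sum = 100 + 81 + 4 = 185

185


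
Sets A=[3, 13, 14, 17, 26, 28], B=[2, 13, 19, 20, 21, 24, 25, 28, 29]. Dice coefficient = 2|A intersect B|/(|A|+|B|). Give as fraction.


A intersect B = [13, 28]
|A intersect B| = 2
|A| = 6, |B| = 9
Dice = 2*2 / (6+9)
= 4 / 15 = 4/15

4/15


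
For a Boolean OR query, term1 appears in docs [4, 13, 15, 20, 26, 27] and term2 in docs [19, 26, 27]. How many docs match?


Boolean OR: find union of posting lists
term1 docs: [4, 13, 15, 20, 26, 27]
term2 docs: [19, 26, 27]
Union: [4, 13, 15, 19, 20, 26, 27]
|union| = 7

7


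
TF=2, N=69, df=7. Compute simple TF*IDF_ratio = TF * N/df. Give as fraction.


TF * (N/df)
= 2 * (69/7)
= 2 * 69/7
= 138/7

138/7


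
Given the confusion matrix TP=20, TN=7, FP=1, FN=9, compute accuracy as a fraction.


Accuracy = (TP + TN) / (TP + TN + FP + FN)
TP + TN = 20 + 7 = 27
Total = 20 + 7 + 1 + 9 = 37
Accuracy = 27 / 37 = 27/37

27/37


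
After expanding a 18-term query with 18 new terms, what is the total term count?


Original terms: 18
Expansion terms: 18
Total = 18 + 18 = 36

36


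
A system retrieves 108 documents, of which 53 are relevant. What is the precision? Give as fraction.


Precision = relevant_retrieved / total_retrieved
= 53 / 108
= 53 / (53 + 55)
= 53/108

53/108


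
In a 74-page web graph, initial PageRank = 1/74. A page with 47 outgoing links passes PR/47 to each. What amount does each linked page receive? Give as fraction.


Initial PR = 1/74 = 1/74
Outlinks = 47
Contribution per link = PR / outlinks
= 1/74 / 47
= 1/3478

1/3478


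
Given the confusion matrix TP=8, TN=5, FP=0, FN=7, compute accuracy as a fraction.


Accuracy = (TP + TN) / (TP + TN + FP + FN)
TP + TN = 8 + 5 = 13
Total = 8 + 5 + 0 + 7 = 20
Accuracy = 13 / 20 = 13/20

13/20


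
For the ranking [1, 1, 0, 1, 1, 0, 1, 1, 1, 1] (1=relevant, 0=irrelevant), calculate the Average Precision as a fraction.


Computing P@k for each relevant position:
Position 1: relevant, P@1 = 1/1 = 1
Position 2: relevant, P@2 = 2/2 = 1
Position 3: not relevant
Position 4: relevant, P@4 = 3/4 = 3/4
Position 5: relevant, P@5 = 4/5 = 4/5
Position 6: not relevant
Position 7: relevant, P@7 = 5/7 = 5/7
Position 8: relevant, P@8 = 6/8 = 3/4
Position 9: relevant, P@9 = 7/9 = 7/9
Position 10: relevant, P@10 = 8/10 = 4/5
Sum of P@k = 1 + 1 + 3/4 + 4/5 + 5/7 + 3/4 + 7/9 + 4/5 = 4153/630
AP = 4153/630 / 8 = 4153/5040

4153/5040


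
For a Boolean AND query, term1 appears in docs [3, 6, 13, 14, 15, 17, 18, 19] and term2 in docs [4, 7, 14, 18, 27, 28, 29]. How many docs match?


Boolean AND: find intersection of posting lists
term1 docs: [3, 6, 13, 14, 15, 17, 18, 19]
term2 docs: [4, 7, 14, 18, 27, 28, 29]
Intersection: [14, 18]
|intersection| = 2

2


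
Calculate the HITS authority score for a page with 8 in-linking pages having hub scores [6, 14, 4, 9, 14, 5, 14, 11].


Authority = sum of hub scores of in-linkers
In-link 1: hub score = 6
In-link 2: hub score = 14
In-link 3: hub score = 4
In-link 4: hub score = 9
In-link 5: hub score = 14
In-link 6: hub score = 5
In-link 7: hub score = 14
In-link 8: hub score = 11
Authority = 6 + 14 + 4 + 9 + 14 + 5 + 14 + 11 = 77

77


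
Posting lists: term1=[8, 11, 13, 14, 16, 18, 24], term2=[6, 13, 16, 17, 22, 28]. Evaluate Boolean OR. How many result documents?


Boolean OR: find union of posting lists
term1 docs: [8, 11, 13, 14, 16, 18, 24]
term2 docs: [6, 13, 16, 17, 22, 28]
Union: [6, 8, 11, 13, 14, 16, 17, 18, 22, 24, 28]
|union| = 11

11


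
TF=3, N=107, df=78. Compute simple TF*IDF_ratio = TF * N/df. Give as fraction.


TF * (N/df)
= 3 * (107/78)
= 3 * 107/78
= 107/26

107/26


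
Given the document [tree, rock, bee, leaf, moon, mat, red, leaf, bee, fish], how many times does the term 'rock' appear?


Document has 10 words
Scanning for 'rock':
Found at positions: [1]
Count = 1

1


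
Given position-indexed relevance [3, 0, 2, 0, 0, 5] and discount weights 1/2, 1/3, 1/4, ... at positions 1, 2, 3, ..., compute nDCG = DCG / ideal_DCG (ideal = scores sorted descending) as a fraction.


Position discount weights w_i = 1/(i+1) for i=1..6:
Weights = [1/2, 1/3, 1/4, 1/5, 1/6, 1/7]
Actual relevance: [3, 0, 2, 0, 0, 5]
DCG = 3/2 + 0/3 + 2/4 + 0/5 + 0/6 + 5/7 = 19/7
Ideal relevance (sorted desc): [5, 3, 2, 0, 0, 0]
Ideal DCG = 5/2 + 3/3 + 2/4 + 0/5 + 0/6 + 0/7 = 4
nDCG = DCG / ideal_DCG = 19/7 / 4 = 19/28

19/28


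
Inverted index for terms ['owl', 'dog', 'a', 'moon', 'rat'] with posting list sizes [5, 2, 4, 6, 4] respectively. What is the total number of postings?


Summing posting list sizes:
'owl': 5 postings
'dog': 2 postings
'a': 4 postings
'moon': 6 postings
'rat': 4 postings
Total = 5 + 2 + 4 + 6 + 4 = 21

21


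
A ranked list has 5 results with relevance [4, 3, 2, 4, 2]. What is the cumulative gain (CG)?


Cumulative Gain = sum of relevance scores
Position 1: rel=4, running sum=4
Position 2: rel=3, running sum=7
Position 3: rel=2, running sum=9
Position 4: rel=4, running sum=13
Position 5: rel=2, running sum=15
CG = 15

15


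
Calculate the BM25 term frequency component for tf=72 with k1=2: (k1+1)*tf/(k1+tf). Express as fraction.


BM25 TF component = (k1+1)*tf / (k1+tf)
k1 = 2, tf = 72
Numerator = (2+1)*72 = 216
Denominator = 2 + 72 = 74
= 216/74 = 108/37

108/37


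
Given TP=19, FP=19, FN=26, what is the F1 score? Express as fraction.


F1 = 2 * P * R / (P + R)
P = TP/(TP+FP) = 19/38 = 1/2
R = TP/(TP+FN) = 19/45 = 19/45
2 * P * R = 2 * 1/2 * 19/45 = 19/45
P + R = 1/2 + 19/45 = 83/90
F1 = 19/45 / 83/90 = 38/83

38/83


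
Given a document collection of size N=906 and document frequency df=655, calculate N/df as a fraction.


IDF ratio = N / df
= 906 / 655
= 906/655

906/655


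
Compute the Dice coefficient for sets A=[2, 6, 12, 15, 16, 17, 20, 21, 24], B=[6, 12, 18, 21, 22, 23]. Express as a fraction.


A intersect B = [6, 12, 21]
|A intersect B| = 3
|A| = 9, |B| = 6
Dice = 2*3 / (9+6)
= 6 / 15 = 2/5

2/5


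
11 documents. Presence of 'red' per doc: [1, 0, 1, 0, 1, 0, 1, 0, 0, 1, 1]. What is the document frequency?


Checking each document for 'red':
Doc 1: present
Doc 2: absent
Doc 3: present
Doc 4: absent
Doc 5: present
Doc 6: absent
Doc 7: present
Doc 8: absent
Doc 9: absent
Doc 10: present
Doc 11: present
df = sum of presences = 1 + 0 + 1 + 0 + 1 + 0 + 1 + 0 + 0 + 1 + 1 = 6

6


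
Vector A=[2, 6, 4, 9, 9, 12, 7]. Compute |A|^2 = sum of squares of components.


|A|^2 = sum of squared components
A[0]^2 = 2^2 = 4
A[1]^2 = 6^2 = 36
A[2]^2 = 4^2 = 16
A[3]^2 = 9^2 = 81
A[4]^2 = 9^2 = 81
A[5]^2 = 12^2 = 144
A[6]^2 = 7^2 = 49
Sum = 4 + 36 + 16 + 81 + 81 + 144 + 49 = 411

411


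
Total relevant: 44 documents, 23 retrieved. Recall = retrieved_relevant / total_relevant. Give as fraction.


Recall = retrieved_relevant / total_relevant
= 23 / 44
= 23 / (23 + 21)
= 23/44

23/44


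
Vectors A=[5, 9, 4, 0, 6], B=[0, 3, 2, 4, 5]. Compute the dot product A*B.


Dot product = sum of element-wise products
A[0]*B[0] = 5*0 = 0
A[1]*B[1] = 9*3 = 27
A[2]*B[2] = 4*2 = 8
A[3]*B[3] = 0*4 = 0
A[4]*B[4] = 6*5 = 30
Sum = 0 + 27 + 8 + 0 + 30 = 65

65


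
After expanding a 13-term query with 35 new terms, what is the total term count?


Original terms: 13
Expansion terms: 35
Total = 13 + 35 = 48

48


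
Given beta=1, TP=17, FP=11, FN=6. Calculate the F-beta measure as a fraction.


P = TP/(TP+FP) = 17/28 = 17/28
R = TP/(TP+FN) = 17/23 = 17/23
beta^2 = 1^2 = 1
(1 + beta^2) = 2
Numerator = (1+beta^2)*P*R = 289/322
Denominator = beta^2*P + R = 17/28 + 17/23 = 867/644
F_beta = 2/3

2/3


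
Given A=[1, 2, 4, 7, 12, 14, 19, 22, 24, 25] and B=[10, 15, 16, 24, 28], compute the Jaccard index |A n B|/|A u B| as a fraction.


A intersect B = [24]
|A intersect B| = 1
A union B = [1, 2, 4, 7, 10, 12, 14, 15, 16, 19, 22, 24, 25, 28]
|A union B| = 14
Jaccard = 1/14 = 1/14

1/14


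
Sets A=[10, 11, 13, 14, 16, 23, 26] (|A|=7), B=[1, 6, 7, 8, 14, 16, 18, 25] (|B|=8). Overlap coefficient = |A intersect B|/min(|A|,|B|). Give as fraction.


A intersect B = [14, 16]
|A intersect B| = 2
min(|A|, |B|) = min(7, 8) = 7
Overlap = 2 / 7 = 2/7

2/7
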